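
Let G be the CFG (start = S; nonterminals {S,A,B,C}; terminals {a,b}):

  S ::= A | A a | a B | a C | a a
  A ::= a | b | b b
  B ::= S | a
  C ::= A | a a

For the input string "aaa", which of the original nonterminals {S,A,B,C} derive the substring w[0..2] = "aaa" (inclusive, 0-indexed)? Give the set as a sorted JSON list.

CNF form of G:
  S -> A T1 | T0 T0 | T1 B | T1 C | T1 T1 | a | b
  A -> T0 T0 | a | b
  B -> A T1 | T0 T0 | T1 B | T1 C | T1 T1 | a | b
  C -> T0 T0 | T1 T1 | a | b
  T0 -> b
  T1 -> a

CYK table (by increasing span) — only the sub-triangle for w[0..2]:
  cell(0,0) a: {A,B,C,S,T1}  orig:{A,B,C,S}
  cell(1,1) a: {A,B,C,S,T1}  orig:{A,B,C,S}
  cell(2,2) a: {A,B,C,S,T1}  orig:{A,B,C,S}
  cell(0,1) aa: {B,C,S}
  cell(1,2) aa: {B,C,S}
  cell(0,2) aaa: {B,S}

Original NTs in T[0,2] deriving "aaa": ["B", "S"]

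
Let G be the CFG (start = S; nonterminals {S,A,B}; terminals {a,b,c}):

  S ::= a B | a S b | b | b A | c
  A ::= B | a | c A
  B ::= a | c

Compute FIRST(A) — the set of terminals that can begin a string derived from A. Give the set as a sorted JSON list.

FIRST sets, iterate to fixpoint:
[1]
  A via A→a: +{a}
  A via A→c A: +{c}
  B via B→a: +{a}
  B via B→c: +{c}
  S via S→a B: +{a}
  S via S→b: +{b}
  S via S→c: +{c}
  FIRST[S]={a,b,c}  FIRST[A]={a,c}  FIRST[B]={a,c}
[2] done
  FIRST[S]={a,b,c}  FIRST[A]={a,c}  FIRST[B]={a,c}

FIRST(A) = ["a", "c"]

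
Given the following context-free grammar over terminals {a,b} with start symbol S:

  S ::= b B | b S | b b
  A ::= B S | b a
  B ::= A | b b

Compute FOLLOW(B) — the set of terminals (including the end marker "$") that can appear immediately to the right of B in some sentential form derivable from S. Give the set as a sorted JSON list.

Compute FIRST by fixpoint:
[1]
  A via A→b a: +{b}
  B via B→A: +{b}
  S via S→b B: +{b}
  FIRST(S)={b}  FIRST(A)={b}  FIRST(B)={b}
[2] — fixpoint
  FIRST(S)={b}  FIRST(A)={b}  FIRST(B)={b}

Compute FOLLOW by fixpoint:
FOLLOW(S) := {$}
round 1:
  A→B S: FOLLOW(B) ⊇ FIRST(S) = {b}; new: +{b}
  B→A: FOLLOW(A) ⊇ FOLLOW(B) ⊇ {b}; new: +{b}
  S→b B: FOLLOW(B) ⊇ FOLLOW(S) ⊇ {$}; new: +{$}
  FOLLOW(S)={$}  FOLLOW(A)={b}  FOLLOW(B)={$,b}
round 2:
  A→B S: FOLLOW(S) ⊇ FOLLOW(A) ⊇ {b}; new: +{b}
  B→A: FOLLOW(A) ⊇ FOLLOW(B) ⊇ {$,b}; new: +{$}
  FOLLOW(S)={$,b}  FOLLOW(A)={$,b}  FOLLOW(B)={$,b}
round 3: done
  FOLLOW(S)={$,b}  FOLLOW(A)={$,b}  FOLLOW(B)={$,b}

FOLLOW(B) = ["$", "b"]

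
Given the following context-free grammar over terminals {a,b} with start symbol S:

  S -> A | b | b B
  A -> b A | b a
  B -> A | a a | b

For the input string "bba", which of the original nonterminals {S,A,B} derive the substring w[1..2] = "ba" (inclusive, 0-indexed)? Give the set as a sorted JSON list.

CNF form of G:
  S -> T0 A | T0 B | T0 T1 | b
  A -> T0 A | T0 T1
  B -> T0 A | T0 T1 | T1 T1 | b
  T0 -> b
  T1 -> a

CYK table (by increasing span) — only the sub-triangle for w[1..2]:
  [1..1]={B,S,T0}  "b"  orig:{B,S}
  [2..2]={T1}  "a"  orig:{}
  [1..2]={A,B,S}  "ba"

Original NTs in T[1,2] deriving "ba": ["A", "B", "S"]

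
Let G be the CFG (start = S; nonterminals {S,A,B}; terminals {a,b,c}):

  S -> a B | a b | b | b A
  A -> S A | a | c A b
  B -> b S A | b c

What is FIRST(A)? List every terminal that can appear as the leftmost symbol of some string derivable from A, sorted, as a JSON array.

FIRST iteration:
round 1:
  A via A→a: +{a}
  A via A→c A b: +{c}
  B via B→b S A: +{b}
  S via S→a B: +{a}
  S via S→b: +{b}
  FIRST(S)={a,b}  FIRST(A)={a,c}  FIRST(B)={b}
round 2:
  A via A→S A: +{b}
  FIRST(S)={a,b}  FIRST(A)={a,b,c}  FIRST(B)={b}
round 3: done
  FIRST(S)={a,b}  FIRST(A)={a,b,c}  FIRST(B)={b}

FIRST(A) = ["a", "b", "c"]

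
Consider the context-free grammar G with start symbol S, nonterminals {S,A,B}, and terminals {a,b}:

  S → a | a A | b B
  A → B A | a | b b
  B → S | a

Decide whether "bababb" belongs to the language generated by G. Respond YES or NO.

CNF form of G:
  S -> T0 B | T1 A | a
  A -> B A | T0 T0 | a
  B -> T0 B | T1 A | a
  T0 -> b
  T1 -> a

CYK table (by increasing span):
  T[0,0] 'b' = {T0}  orig:{}
  T[1,1] 'a' = {A,B,S,T1}  orig:{A,B,S}
  T[2,2] 'b' = {T0}  orig:{}
  T[3,3] 'a' = {A,B,S,T1}  orig:{A,B,S}
  T[4,4] 'b' = {T0}  orig:{}
  T[5,5] 'b' = {T0}  orig:{}
  T[0,1] 'ba' = {B,S}
  T[1,2] 'ab' = ∅
  T[2,3] 'ba' = {B,S}
  T[3,4] 'ab' = ∅
  T[4,5] 'bb' = {A}
  T[0,2] 'bab' = ∅
  T[1,3] 'aba' = ∅
  T[2,4] 'bab' = ∅
  T[3,5] 'abb' = {A,B,S}
  T[0,3] 'baba' = ∅
  T[1,4] 'abab' = ∅
  T[2,5] 'babb' = {A,B,S}
  T[0,4] 'babab' = ∅
  T[1,5] 'ababb' = {A,B,S}
  T[0,5] 'bababb' = {A,B,S}

S ∈ T[0,5] ⇒ YES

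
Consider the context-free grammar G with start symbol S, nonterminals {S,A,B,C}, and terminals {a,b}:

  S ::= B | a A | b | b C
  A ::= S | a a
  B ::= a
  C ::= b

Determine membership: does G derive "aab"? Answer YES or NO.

Convert to CNF:
  S -> T0 A | T1 C | a | b
  A -> T0 A | T0 T0 | T1 C | a | b
  B -> a
  C -> b
  T0 -> a
  T1 -> b

CYK table (by increasing span):
  [0..0]={A,B,S,T0}  "a"  orig:{A,B,S}
  [1..1]={A,B,S,T0}  "a"  orig:{A,B,S}
  [2..2]={A,C,S,T1}  "b"  orig:{A,C,S}
  [0..1]={A,S}  "aa"
  [1..2]={A,S}  "ab"
  [0..2]={A,S}  "aab"

S ∈ T[0,2] ⇒ YES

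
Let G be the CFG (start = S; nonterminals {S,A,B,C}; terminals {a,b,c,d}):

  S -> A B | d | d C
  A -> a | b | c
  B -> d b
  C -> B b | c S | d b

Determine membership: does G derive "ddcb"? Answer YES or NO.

CNF form of G:
  S -> A B | T0 C | d
  A -> a | b | c
  B -> T0 T1
  C -> B T1 | T0 T1 | T2 S
  T0 -> d
  T1 -> b
  T2 -> c

CYK fill:
  cell(0,0) d: {S,T0}  orig:{S}
  cell(1,1) d: {S,T0}  orig:{S}
  cell(2,2) c: {A,T2}  orig:{A}
  cell(3,3) b: {A,T1}  orig:{A}
  cell(0,1) dd: ∅
  cell(1,2) dc: ∅
  cell(2,3) cb: ∅
  cell(0,2) ddc: ∅
  cell(1,3) dcb: ∅
  cell(0,3) ddcb: ∅

S ∉ T[0,3] ⇒ NO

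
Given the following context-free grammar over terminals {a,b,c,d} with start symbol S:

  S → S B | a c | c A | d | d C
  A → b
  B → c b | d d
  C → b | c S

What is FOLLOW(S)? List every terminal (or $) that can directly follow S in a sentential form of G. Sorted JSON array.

FIRST sets, iterate to fixpoint:
pass 1:
  A via A→b: +{b}
  B via B→c b: +{c}
  B via B→d d: +{d}
  C via C→b: +{b}
  C via C→c S: +{c}
  S via S→a c: +{a}
  S via S→c A: +{c}
  S via S→d: +{d}
  FIRST[S]={a,c,d}  FIRST[A]={b}  FIRST[B]={c,d}  FIRST[C]={b,c}
pass 2: (no change)
  FIRST[S]={a,c,d}  FIRST[A]={b}  FIRST[B]={c,d}  FIRST[C]={b,c}

FOLLOW sets:
seed FOLLOW(S) with $
iter 1:
  S→S B: FOLLOW(S) ⊇ FIRST(B) = {c,d}; new: +{c,d}
  S→S B: FOLLOW(B) ⊇ FOLLOW(S) ⊇ {$,c,d}; new: +{$,c,d}
  S→c A: FOLLOW(A) ⊇ FOLLOW(S) ⊇ {$,c,d}; new: +{$,c,d}
  S→d C: FOLLOW(C) ⊇ FOLLOW(S) ⊇ {$,c,d}; new: +{$,c,d}
  FOLLOW[S]={$,c,d}  FOLLOW[A]={$,c,d}  FOLLOW[B]={$,c,d}  FOLLOW[C]={$,c,d}
iter 2: (stable)
  FOLLOW[S]={$,c,d}  FOLLOW[A]={$,c,d}  FOLLOW[B]={$,c,d}  FOLLOW[C]={$,c,d}

FOLLOW(S) = ["$", "c", "d"]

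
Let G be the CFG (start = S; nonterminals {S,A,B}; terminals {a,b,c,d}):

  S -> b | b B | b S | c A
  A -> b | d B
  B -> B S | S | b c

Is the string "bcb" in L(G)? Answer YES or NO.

Convert to CNF:
  S -> T1 B | T1 S | T2 A | b
  A -> T0 B | b
  B -> B S | T1 B | T1 S | T1 T2 | T2 A | b
  T0 -> d
  T1 -> b
  T2 -> c

CYK fill:
  cell(0,0) b: {A,B,S,T1}  orig:{A,B,S}
  cell(1,1) c: {T2}  orig:{}
  cell(2,2) b: {A,B,S,T1}  orig:{A,B,S}
  cell(0,1) bc: {B}
  cell(1,2) cb: {B,S}
  cell(0,2) bcb: {B,S}

S ∈ T[0,2] ⇒ YES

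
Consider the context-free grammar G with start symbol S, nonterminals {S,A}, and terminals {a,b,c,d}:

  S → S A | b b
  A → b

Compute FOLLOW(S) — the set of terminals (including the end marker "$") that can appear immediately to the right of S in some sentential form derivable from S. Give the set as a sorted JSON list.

Compute FIRST by fixpoint:
round 1:
  A via A→b: +{b}
  S via S→b b: +{b}
  FIRST(S)={b}  FIRST(A)={b}
round 2: (no change)
  FIRST(S)={b}  FIRST(A)={b}

FOLLOW iteration:
seed FOLLOW(S) with $
iter 1:
  S→S A: FOLLOW(S) ⊇ FIRST(A) = {b}; new: +{b}
  S→S A: FOLLOW(A) ⊇ FOLLOW(S) ⊇ {$,b}; new: +{$,b}
  FOLLOW[S]={$,b}  FOLLOW[A]={$,b}
iter 2: done
  FOLLOW[S]={$,b}  FOLLOW[A]={$,b}

FOLLOW(S) = ["$", "b"]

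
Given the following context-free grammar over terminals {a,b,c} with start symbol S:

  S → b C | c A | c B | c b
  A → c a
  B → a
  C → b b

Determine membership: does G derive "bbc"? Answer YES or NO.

CNF form of G:
  S -> T0 A | T0 B | T0 T2 | T2 C
  A -> T0 T1
  B -> a
  C -> T2 T2
  T0 -> c
  T1 -> a
  T2 -> b

CYK fill:
  cell(0,0) b: {T2}  orig:{}
  cell(1,1) b: {T2}  orig:{}
  cell(2,2) c: {T0}  orig:{}
  cell(0,1) bb: {C}
  cell(1,2) bc: ∅
  cell(0,2) bbc: ∅

S ∉ T[0,2] ⇒ NO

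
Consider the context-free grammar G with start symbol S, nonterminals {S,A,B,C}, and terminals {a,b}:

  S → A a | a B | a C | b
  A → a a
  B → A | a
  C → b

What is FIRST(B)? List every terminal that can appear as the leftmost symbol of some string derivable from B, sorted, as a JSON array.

FIRST iteration:
pass 1:
  A via A→a a: +{a}
  B via B→A: +{a}
  C via C→b: +{b}
  S via S→A a: +{a}
  S via S→b: +{b}
  FIRST[S]={a,b}  FIRST[A]={a}  FIRST[B]={a}  FIRST[C]={b}
pass 2: — fixpoint
  FIRST[S]={a,b}  FIRST[A]={a}  FIRST[B]={a}  FIRST[C]={b}

FIRST(B) = ["a"]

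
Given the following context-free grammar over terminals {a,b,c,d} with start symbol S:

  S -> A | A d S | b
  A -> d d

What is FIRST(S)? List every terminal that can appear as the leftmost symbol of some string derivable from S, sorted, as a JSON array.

FIRST iteration:
[1]
  A via A→d d: +{d}
  S via S→A: +{d}
  S via S→b: +{b}
  FIRST(S)={b,d}  FIRST(A)={d}
[2] (stable)
  FIRST(S)={b,d}  FIRST(A)={d}

FIRST(S) = ["b", "d"]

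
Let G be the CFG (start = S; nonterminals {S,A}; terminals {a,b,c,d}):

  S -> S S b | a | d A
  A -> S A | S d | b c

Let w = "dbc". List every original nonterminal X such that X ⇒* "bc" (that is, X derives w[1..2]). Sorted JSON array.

Convert to CNF:
  S -> S X3 | T0 A | a
  A -> S A | S T0 | T1 T2
  T0 -> d
  T1 -> b
  T2 -> c
  X3 -> S T1

Fill CYK table bottom-up — only the sub-triangle for w[1..2]:
  T[1,1] 'b' = {T1}  orig:{}
  T[2,2] 'c' = {T2}  orig:{}
  T[1,2] 'bc' = {A}

Original NTs in T[1,2] deriving "bc": ["A"]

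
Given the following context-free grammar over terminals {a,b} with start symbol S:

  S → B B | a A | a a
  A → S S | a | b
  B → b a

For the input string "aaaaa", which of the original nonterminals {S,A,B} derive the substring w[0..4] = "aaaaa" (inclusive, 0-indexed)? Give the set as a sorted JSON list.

CNF form of G:
  S -> B B | T1 A | T1 T1
  A -> S S | a | b
  B -> T0 T1
  T0 -> b
  T1 -> a

Fill CYK table bottom-up — only the sub-triangle for w[0..4]:
  [0..0]={A,T1}  "a"  orig:{A}
  [1..1]={A,T1}  "a"  orig:{A}
  [2..2]={A,T1}  "a"  orig:{A}
  [3..3]={A,T1}  "a"  orig:{A}
  [4..4]={A,T1}  "a"  orig:{A}
  [0..1]={S}  "aa"
  [1..2]={S}  "aa"
  [2..3]={S}  "aa"
  [3..4]={S}  "aa"
  [0..2]=∅  "aaa"
  [1..3]=∅  "aaa"
  [2..4]=∅  "aaa"
  [0..3]={A}  "aaaa"
  [1..4]={A}  "aaaa"
  [0..4]={S}  "aaaaa"

Original NTs in T[0,4] deriving "aaaaa": ["S"]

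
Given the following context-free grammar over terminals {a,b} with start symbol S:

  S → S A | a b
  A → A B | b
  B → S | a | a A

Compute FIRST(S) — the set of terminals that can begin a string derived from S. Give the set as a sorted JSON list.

FIRST sets, iterate to fixpoint:
round 1:
  A via A→b: +{b}
  B via B→a: +{a}
  S via S→a b: +{a}
  FIRST[S]={a}  FIRST[A]={b}  FIRST[B]={a}
round 2: (no change)
  FIRST[S]={a}  FIRST[A]={b}  FIRST[B]={a}

FIRST(S) = ["a"]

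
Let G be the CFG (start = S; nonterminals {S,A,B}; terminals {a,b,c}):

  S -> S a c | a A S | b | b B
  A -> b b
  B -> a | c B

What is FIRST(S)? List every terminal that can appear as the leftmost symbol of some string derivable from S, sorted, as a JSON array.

FIRST sets, iterate to fixpoint:
iter 1:
  A via A→b b: +{b}
  B via B→a: +{a}
  B via B→c B: +{c}
  S via S→a A S: +{a}
  S via S→b: +{b}
  FIRST[S]={a,b}  FIRST[A]={b}  FIRST[B]={a,c}
iter 2: (stable)
  FIRST[S]={a,b}  FIRST[A]={b}  FIRST[B]={a,c}

FIRST(S) = ["a", "b"]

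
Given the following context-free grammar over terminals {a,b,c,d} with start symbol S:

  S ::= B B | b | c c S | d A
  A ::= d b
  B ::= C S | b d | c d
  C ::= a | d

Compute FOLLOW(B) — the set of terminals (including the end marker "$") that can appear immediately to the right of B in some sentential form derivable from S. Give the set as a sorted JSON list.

Compute FIRST by fixpoint:
[1]
  A via A→d b: +{d}
  B via B→b d: +{b}
  B via B→c d: +{c}
  C via C→a: +{a}
  C via C→d: +{d}
  S via S→B B: +{b,c}
  S via S→d A: +{d}
  S: {b,c,d}  A: {d}  B: {b,c}  C: {a,d}
[2]
  B via B→C S: +{a,d}
  S via S→B B: +{a}
  S: {a,b,c,d}  A: {d}  B: {a,b,c,d}  C: {a,d}
[3] (no change)
  S: {a,b,c,d}  A: {d}  B: {a,b,c,d}  C: {a,d}

FOLLOW iteration:
initialize: $ ∈ FOLLOW(S)
round 1:
  B→C S: FOLLOW(C) ⊇ FIRST(S) = {a,b,c,d}; new: +{a,b,c,d}
  S→B B: FOLLOW(B) ⊇ FIRST(B) = {a,b,c,d}; new: +{a,b,c,d}
  S→B B: FOLLOW(B) ⊇ FOLLOW(S) ⊇ {$}; new: +{$}
  S→d A: FOLLOW(A) ⊇ FOLLOW(S) ⊇ {$}; new: +{$}
  S: {$}  A: {$}  B: {$,a,b,c,d}  C: {a,b,c,d}
round 2:
  B→C S: FOLLOW(S) ⊇ FOLLOW(B) ⊇ {$,a,b,c,d}; new: +{a,b,c,d}
  S→d A: FOLLOW(A) ⊇ FOLLOW(S) ⊇ {$,a,b,c,d}; new: +{a,b,c,d}
  S: {$,a,b,c,d}  A: {$,a,b,c,d}  B: {$,a,b,c,d}  C: {a,b,c,d}
round 3: (no change)
  S: {$,a,b,c,d}  A: {$,a,b,c,d}  B: {$,a,b,c,d}  C: {a,b,c,d}

FOLLOW(B) = ["$", "a", "b", "c", "d"]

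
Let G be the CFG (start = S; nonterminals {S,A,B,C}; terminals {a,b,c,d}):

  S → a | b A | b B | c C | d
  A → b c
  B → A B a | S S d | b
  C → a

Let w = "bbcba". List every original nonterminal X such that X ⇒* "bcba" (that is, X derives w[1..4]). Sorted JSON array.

Convert to CNF:
  S -> T0 A | T0 B | T1 C | a | d
  A -> T0 T1
  B -> A X4 | S X5 | b
  C -> a
  T0 -> b
  T1 -> c
  T2 -> a
  T3 -> d
  X4 -> B T2
  X5 -> S T3

CYK fill — only the sub-triangle for w[1..4]:
  [1..1]={B,T0}  "b"  orig:{B}
  [2..2]={T1}  "c"  orig:{}
  [3..3]={B,T0}  "b"  orig:{B}
  [4..4]={C,S,T2}  "a"  orig:{C,S}
  [1..2]={A}  "bc"
  [2..3]=∅  "cb"
  [3..4]={X4}  "ba"  orig:{}
  [1..3]=∅  "bcb"
  [2..4]=∅  "cba"
  [1..4]={B}  "bcba"

Original NTs in T[1,4] deriving "bcba": ["B"]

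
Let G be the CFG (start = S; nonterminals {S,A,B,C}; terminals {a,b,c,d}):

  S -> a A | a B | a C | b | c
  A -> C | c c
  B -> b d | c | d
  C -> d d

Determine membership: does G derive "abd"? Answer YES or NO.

Convert to CNF:
  S -> T3 A | T3 B | T3 C | b | c
  A -> T0 T0 | T1 T1
  B -> T2 T1 | c | d
  C -> T1 T1
  T0 -> c
  T1 -> d
  T2 -> b
  T3 -> a

Fill CYK table bottom-up:
  cell(0,0) a: {T3}  orig:{}
  cell(1,1) b: {S,T2}  orig:{S}
  cell(2,2) d: {B,T1}  orig:{B}
  cell(0,1) ab: ∅
  cell(1,2) bd: {B}
  cell(0,2) abd: {S}

S ∈ T[0,2] ⇒ YES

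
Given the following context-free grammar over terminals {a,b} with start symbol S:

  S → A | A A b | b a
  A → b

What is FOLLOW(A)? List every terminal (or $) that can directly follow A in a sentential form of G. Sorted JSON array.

FIRST iteration:
pass 1:
  A via A→b: +{b}
  S via S→A: +{b}
  S: {b}  A: {b}
pass 2: — fixpoint
  S: {b}  A: {b}

FOLLOW iteration:
seed FOLLOW(S) with $
[1]
  S→A: FOLLOW(A) ⊇ FOLLOW(S) ⊇ {$}; new: +{$}
  S→A A b: FOLLOW(A) ⊇ FIRST(A) = {b}; new: +{b}
  FOLLOW[S]={$}  FOLLOW[A]={$,b}
[2] — fixpoint
  FOLLOW[S]={$}  FOLLOW[A]={$,b}

FOLLOW(A) = ["$", "b"]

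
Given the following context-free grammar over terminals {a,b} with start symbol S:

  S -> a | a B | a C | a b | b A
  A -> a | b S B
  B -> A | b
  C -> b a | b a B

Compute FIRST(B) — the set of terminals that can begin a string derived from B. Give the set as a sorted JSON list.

Compute FIRST by fixpoint:
iter 1:
  A via A→a: +{a}
  A via A→b S B: +{b}
  B via B→A: +{a,b}
  C via C→b a: +{b}
  S via S→a: +{a}
  S via S→b A: +{b}
  S: {a,b}  A: {a,b}  B: {a,b}  C: {b}
iter 2: — fixpoint
  S: {a,b}  A: {a,b}  B: {a,b}  C: {b}

FIRST(B) = ["a", "b"]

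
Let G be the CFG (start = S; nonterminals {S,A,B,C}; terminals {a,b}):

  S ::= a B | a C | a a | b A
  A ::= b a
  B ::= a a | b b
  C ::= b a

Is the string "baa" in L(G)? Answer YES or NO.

Convert to CNF:
  S -> T0 A | T1 B | T1 C | T1 T1
  A -> T0 T1
  B -> T0 T0 | T1 T1
  C -> T0 T1
  T0 -> b
  T1 -> a

CYK fill:
  cell(0,0) b: {T0}  orig:{}
  cell(1,1) a: {T1}  orig:{}
  cell(2,2) a: {T1}  orig:{}
  cell(0,1) ba: {A,C}
  cell(1,2) aa: {B,S}
  cell(0,2) baa: ∅

S ∉ T[0,2] ⇒ NO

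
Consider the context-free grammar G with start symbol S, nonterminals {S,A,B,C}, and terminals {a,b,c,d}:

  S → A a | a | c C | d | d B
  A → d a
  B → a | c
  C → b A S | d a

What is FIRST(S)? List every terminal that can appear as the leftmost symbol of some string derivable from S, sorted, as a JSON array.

Compute FIRST by fixpoint:
pass 1:
  A via A→d a: +{d}
  B via B→a: +{a}
  B via B→c: +{c}
  C via C→b A S: +{b}
  C via C→d a: +{d}
  S via S→A a: +{d}
  S via S→a: +{a}
  S via S→c C: +{c}
  S: {a,c,d}  A: {d}  B: {a,c}  C: {b,d}
pass 2: (stable)
  S: {a,c,d}  A: {d}  B: {a,c}  C: {b,d}

FIRST(S) = ["a", "c", "d"]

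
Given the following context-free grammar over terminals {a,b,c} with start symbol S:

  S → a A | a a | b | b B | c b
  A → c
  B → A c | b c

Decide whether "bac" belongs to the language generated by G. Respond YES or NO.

Convert to CNF:
  S -> T0 T1 | T1 B | T2 A | T2 T2 | b
  A -> c
  B -> A T0 | T1 T0
  T0 -> c
  T1 -> b
  T2 -> a

CYK fill:
  cell(0,0) b: {S,T1}  orig:{S}
  cell(1,1) a: {T2}  orig:{}
  cell(2,2) c: {A,T0}  orig:{A}
  cell(0,1) ba: ∅
  cell(1,2) ac: {S}
  cell(0,2) bac: ∅

S ∉ T[0,2] ⇒ NO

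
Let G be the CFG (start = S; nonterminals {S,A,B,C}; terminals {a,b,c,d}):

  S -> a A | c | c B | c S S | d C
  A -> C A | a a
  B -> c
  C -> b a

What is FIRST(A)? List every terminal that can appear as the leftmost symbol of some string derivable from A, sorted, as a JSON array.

Compute FIRST by fixpoint:
[1]
  A via A→a a: +{a}
  B via B→c: +{c}
  C via C→b a: +{b}
  S via S→a A: +{a}
  S via S→c: +{c}
  S via S→d C: +{d}
  S: {a,c,d}  A: {a}  B: {c}  C: {b}
[2]
  A via A→C A: +{b}
  S: {a,c,d}  A: {a,b}  B: {c}  C: {b}
[3] — fixpoint
  S: {a,c,d}  A: {a,b}  B: {c}  C: {b}

FIRST(A) = ["a", "b"]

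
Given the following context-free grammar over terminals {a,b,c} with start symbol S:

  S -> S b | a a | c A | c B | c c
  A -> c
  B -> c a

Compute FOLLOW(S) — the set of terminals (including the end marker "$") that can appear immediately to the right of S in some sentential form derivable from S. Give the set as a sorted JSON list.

Compute FIRST by fixpoint:
iter 1:
  A via A→c: +{c}
  B via B→c a: +{c}
  S via S→a a: +{a}
  S via S→c A: +{c}
  FIRST(S)={a,c}  FIRST(A)={c}  FIRST(B)={c}
iter 2: (stable)
  FIRST(S)={a,c}  FIRST(A)={c}  FIRST(B)={c}

FOLLOW sets:
FOLLOW(S) := {$}
pass 1:
  S→S b: FOLLOW(S) ⊇ FIRST(b) = {b}; new: +{b}
  S→c A: FOLLOW(A) ⊇ FOLLOW(S) ⊇ {$,b}; new: +{$,b}
  S→c B: FOLLOW(B) ⊇ FOLLOW(S) ⊇ {$,b}; new: +{$,b}
  FOLLOW[S]={$,b}  FOLLOW[A]={$,b}  FOLLOW[B]={$,b}
pass 2: — fixpoint
  FOLLOW[S]={$,b}  FOLLOW[A]={$,b}  FOLLOW[B]={$,b}

FOLLOW(S) = ["$", "b"]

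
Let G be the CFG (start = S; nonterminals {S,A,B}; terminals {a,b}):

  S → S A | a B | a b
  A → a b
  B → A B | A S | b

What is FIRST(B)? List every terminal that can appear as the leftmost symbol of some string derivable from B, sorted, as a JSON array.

FIRST sets, iterate to fixpoint:
round 1:
  A via A→a b: +{a}
  B via B→A B: +{a}
  B via B→b: +{b}
  S via S→a B: +{a}
  FIRST(S)={a}  FIRST(A)={a}  FIRST(B)={a,b}
round 2: (no change)
  FIRST(S)={a}  FIRST(A)={a}  FIRST(B)={a,b}

FIRST(B) = ["a", "b"]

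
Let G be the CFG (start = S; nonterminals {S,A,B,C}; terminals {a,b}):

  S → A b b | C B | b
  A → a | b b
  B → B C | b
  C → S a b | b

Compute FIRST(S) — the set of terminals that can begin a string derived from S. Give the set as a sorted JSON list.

FIRST iteration:
iter 1:
  A via A→a: +{a}
  A via A→b b: +{b}
  B via B→b: +{b}
  C via C→b: +{b}
  S via S→A b b: +{a,b}
  FIRST[S]={a,b}  FIRST[A]={a,b}  FIRST[B]={b}  FIRST[C]={b}
iter 2:
  C via C→S a b: +{a}
  FIRST[S]={a,b}  FIRST[A]={a,b}  FIRST[B]={b}  FIRST[C]={a,b}
iter 3: done
  FIRST[S]={a,b}  FIRST[A]={a,b}  FIRST[B]={b}  FIRST[C]={a,b}

FIRST(S) = ["a", "b"]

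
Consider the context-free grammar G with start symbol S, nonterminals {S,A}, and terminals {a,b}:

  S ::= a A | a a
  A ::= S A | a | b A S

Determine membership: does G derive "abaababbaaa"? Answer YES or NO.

Convert to CNF:
  S -> T1 A | T1 T1
  A -> S A | T0 X2 | a
  T0 -> b
  T1 -> a
  X2 -> A S

CYK table (by increasing span):
  cell(0,0) a: {A,T1}  orig:{A}
  cell(1,1) b: {T0}  orig:{}
  cell(2,2) a: {A,T1}  orig:{A}
  cell(3,3) a: {A,T1}  orig:{A}
  cell(4,4) b: {T0}  orig:{}
  cell(5,5) a: {A,T1}  orig:{A}
  cell(6,6) b: {T0}  orig:{}
  cell(7,7) b: {T0}  orig:{}
  cell(8,8) a: {A,T1}  orig:{A}
  cell(9,9) a: {A,T1}  orig:{A}
  cell(10,10) a: {A,T1}  orig:{A}
  cell(0,1) ab: ∅
  cell(1,2) ba: ∅
  cell(2,3) aa: {S}
  cell(3,4) ab: ∅
  cell(4,5) ba: ∅
  cell(5,6) ab: ∅
  cell(6,7) bb: ∅
  cell(7,8) ba: ∅
  cell(8,9) aa: {S}
  cell(9,10) aa: {S}
  cell(0,2) aba: ∅
  cell(1,3) baa: ∅
  cell(2,4) aab: ∅
  cell(3,5) aba: ∅
  cell(4,6) bab: ∅
  cell(5,7) abb: ∅
  cell(6,8) bba: ∅
  cell(7,9) baa: ∅
  cell(8,10) aaa: {A,X2}  orig:{A}
  cell(0,3) abaa: ∅
  cell(1,4) baab: ∅
  cell(2,5) aaba: ∅
  cell(3,6) abab: ∅
  cell(4,7) babb: ∅
  cell(5,8) abba: ∅
  cell(6,9) bbaa: ∅
  cell(7,10) baaa: {A}
  cell(0,4) abaab: ∅
  cell(1,5) baaba: ∅
  cell(2,6) aabab: ∅
  cell(3,7) ababb: ∅
  cell(4,8) babba: ∅
  cell(5,9) abbaa: ∅
  cell(6,10) bbaaa: ∅
  cell(0,5) abaaba: ∅
  cell(1,6) baabab: ∅
  cell(2,7) aababb: ∅
  cell(3,8) ababba: ∅
  cell(4,9) babbaa: ∅
  cell(5,10) abbaaa: ∅
  cell(0,6) abaabab: ∅
  cell(1,7) baababb: ∅
  cell(2,8) aababba: ∅
  cell(3,9) ababbaa: ∅
  cell(4,10) babbaaa: ∅
  cell(0,7) abaababb: ∅
  cell(1,8) baababba: ∅
  cell(2,9) aababbaa: ∅
  cell(3,10) ababbaaa: ∅
  cell(0,8) abaababba: ∅
  cell(1,9) baababbaa: ∅
  cell(2,10) aababbaaa: ∅
  cell(0,9) abaababbaa: ∅
  cell(1,10) baababbaaa: ∅
  cell(0,10) abaababbaaa: ∅

S ∉ T[0,10] ⇒ NO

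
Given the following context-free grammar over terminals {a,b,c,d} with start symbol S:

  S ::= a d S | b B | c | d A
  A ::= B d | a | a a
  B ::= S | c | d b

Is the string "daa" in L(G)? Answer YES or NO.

CNF form of G:
  S -> T0 A | T1 X4 | T2 B | c
  A -> B T0 | T1 T1 | a
  B -> T0 A | T0 T2 | T1 X3 | T2 B | c
  T0 -> d
  T1 -> a
  T2 -> b
  X3 -> T0 S
  X4 -> T0 S

CYK table (by increasing span):
  cell(0,0) d: {T0}  orig:{}
  cell(1,1) a: {A,T1}  orig:{A}
  cell(2,2) a: {A,T1}  orig:{A}
  cell(0,1) da: {B,S}
  cell(1,2) aa: {A}
  cell(0,2) daa: {B,S}

S ∈ T[0,2] ⇒ YES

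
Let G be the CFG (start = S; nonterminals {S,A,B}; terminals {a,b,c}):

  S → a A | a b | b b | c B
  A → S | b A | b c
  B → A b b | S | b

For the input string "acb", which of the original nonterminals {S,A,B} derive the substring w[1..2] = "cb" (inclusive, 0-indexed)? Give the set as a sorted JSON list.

CNF form of G:
  S -> T0 A | T0 T1 | T1 T1 | T2 B
  A -> T0 A | T0 T1 | T1 A | T1 T1 | T1 T2 | T2 B
  B -> A X3 | T0 A | T0 T1 | T1 T1 | T2 B | b
  T0 -> a
  T1 -> b
  T2 -> c
  X3 -> T1 T1

CYK fill (cells [i..j] with 1 ≤ i ≤ j ≤ 2 only):
  cell(1,1) c: {T2}  orig:{}
  cell(2,2) b: {B,T1}  orig:{B}
  cell(1,2) cb: {A,B,S}

Original NTs in T[1,2] deriving "cb": ["A", "B", "S"]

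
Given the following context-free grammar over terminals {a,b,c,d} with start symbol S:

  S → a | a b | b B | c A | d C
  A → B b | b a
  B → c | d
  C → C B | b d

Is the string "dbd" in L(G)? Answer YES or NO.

CNF form of G:
  S -> T0 B | T1 T0 | T2 C | T3 A | a
  A -> B T0 | T0 T1
  B -> c | d
  C -> C B | T0 T2
  T0 -> b
  T1 -> a
  T2 -> d
  T3 -> c

Fill CYK table bottom-up:
  cell(0,0) d: {B,T2}  orig:{B}
  cell(1,1) b: {T0}  orig:{}
  cell(2,2) d: {B,T2}  orig:{B}
  cell(0,1) db: {A}
  cell(1,2) bd: {C,S}
  cell(0,2) dbd: {S}

S ∈ T[0,2] ⇒ YES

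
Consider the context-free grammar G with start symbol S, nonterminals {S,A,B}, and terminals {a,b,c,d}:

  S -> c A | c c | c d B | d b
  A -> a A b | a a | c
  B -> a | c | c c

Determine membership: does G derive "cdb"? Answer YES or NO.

CNF form of G:
  S -> T2 A | T2 T2 | T2 X5 | T3 T1
  A -> T0 T0 | T0 X4 | c
  B -> T2 T2 | a | c
  T0 -> a
  T1 -> b
  T2 -> c
  T3 -> d
  X4 -> A T1
  X5 -> T3 B

Fill CYK table bottom-up:
  T[0,0] 'c' = {A,B,T2}  orig:{A,B}
  T[1,1] 'd' = {T3}  orig:{}
  T[2,2] 'b' = {T1}  orig:{}
  T[0,1] 'cd' = ∅
  T[1,2] 'db' = {S}
  T[0,2] 'cdb' = ∅

S ∉ T[0,2] ⇒ NO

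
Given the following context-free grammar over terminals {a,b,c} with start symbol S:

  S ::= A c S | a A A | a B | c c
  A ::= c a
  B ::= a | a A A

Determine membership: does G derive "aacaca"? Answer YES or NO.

Convert to CNF:
  S -> A X3 | T0 T0 | T1 B | T1 X4
  A -> T0 T1
  B -> T1 X2 | a
  T0 -> c
  T1 -> a
  X2 -> A A
  X3 -> T0 S
  X4 -> A A

CYK fill:
  T[0,0] 'a' = {B,T1}  orig:{B}
  T[1,1] 'a' = {B,T1}  orig:{B}
  T[2,2] 'c' = {T0}  orig:{}
  T[3,3] 'a' = {B,T1}  orig:{B}
  T[4,4] 'c' = {T0}  orig:{}
  T[5,5] 'a' = {B,T1}  orig:{B}
  T[0,1] 'aa' = {S}
  T[1,2] 'ac' = ∅
  T[2,3] 'ca' = {A}
  T[3,4] 'ac' = ∅
  T[4,5] 'ca' = {A}
  T[0,2] 'aac' = ∅
  T[1,3] 'aca' = ∅
  T[2,4] 'cac' = ∅
  T[3,5] 'aca' = ∅
  T[0,3] 'aaca' = ∅
  T[1,4] 'acac' = ∅
  T[2,5] 'caca' = {X2,X4}  orig:{}
  T[0,4] 'aacac' = ∅
  T[1,5] 'acaca' = {B,S}
  T[0,5] 'aacaca' = {S}

S ∈ T[0,5] ⇒ YES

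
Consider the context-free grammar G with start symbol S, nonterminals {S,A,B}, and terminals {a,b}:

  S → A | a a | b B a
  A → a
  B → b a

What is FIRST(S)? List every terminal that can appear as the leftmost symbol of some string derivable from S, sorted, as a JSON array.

FIRST iteration:
[1]
  A via A→a: +{a}
  B via B→b a: +{b}
  S via S→A: +{a}
  S via S→b B a: +{b}
  FIRST[S]={a,b}  FIRST[A]={a}  FIRST[B]={b}
[2] — fixpoint
  FIRST[S]={a,b}  FIRST[A]={a}  FIRST[B]={b}

FIRST(S) = ["a", "b"]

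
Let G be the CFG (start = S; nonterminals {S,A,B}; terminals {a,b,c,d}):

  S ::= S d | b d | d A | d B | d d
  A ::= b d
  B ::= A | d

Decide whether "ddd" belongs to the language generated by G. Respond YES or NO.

Convert to CNF:
  S -> S T1 | T0 T1 | T1 A | T1 B | T1 T1
  A -> T0 T1
  B -> T0 T1 | d
  T0 -> b
  T1 -> d

CYK fill:
  cell(0,0) d: {B,T1}  orig:{B}
  cell(1,1) d: {B,T1}  orig:{B}
  cell(2,2) d: {B,T1}  orig:{B}
  cell(0,1) dd: {S}
  cell(1,2) dd: {S}
  cell(0,2) ddd: {S}

S ∈ T[0,2] ⇒ YES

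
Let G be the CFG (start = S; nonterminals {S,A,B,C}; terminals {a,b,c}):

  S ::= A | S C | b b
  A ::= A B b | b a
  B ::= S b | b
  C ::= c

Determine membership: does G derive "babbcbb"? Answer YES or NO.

CNF form of G:
  S -> A X3 | S C | T0 T0 | T0 T1
  A -> A X2 | T0 T1
  B -> S T0 | b
  C -> c
  T0 -> b
  T1 -> a
  X2 -> B T0
  X3 -> B T0

CYK table (by increasing span):
  cell(0,0) b: {B,T0}  orig:{B}
  cell(1,1) a: {T1}  orig:{}
  cell(2,2) b: {B,T0}  orig:{B}
  cell(3,3) b: {B,T0}  orig:{B}
  cell(4,4) c: {C}
  cell(5,5) b: {B,T0}  orig:{B}
  cell(6,6) b: {B,T0}  orig:{B}
  cell(0,1) ba: {A,S}
  cell(1,2) ab: ∅
  cell(2,3) bb: {S,X2,X3}  orig:{S}
  cell(3,4) bc: ∅
  cell(4,5) cb: ∅
  cell(5,6) bb: {S,X2,X3}  orig:{S}
  cell(0,2) bab: {B}
  cell(1,3) abb: ∅
  cell(2,4) bbc: {S}
  cell(3,5) bcb: ∅
  cell(4,6) cbb: ∅
  cell(0,3) babb: {A,S,X2,X3}  orig:{A,S}
  cell(1,4) abbc: ∅
  cell(2,5) bbcb: {B}
  cell(3,6) bcbb: ∅
  cell(0,4) babbc: {S}
  cell(1,5) abbcb: ∅
  cell(2,6) bbcbb: {X2,X3}  orig:{}
  cell(0,5) babbcb: {B}
  cell(1,6) abbcbb: ∅
  cell(0,6) babbcbb: {A,S,X2,X3}  orig:{A,S}

S ∈ T[0,6] ⇒ YES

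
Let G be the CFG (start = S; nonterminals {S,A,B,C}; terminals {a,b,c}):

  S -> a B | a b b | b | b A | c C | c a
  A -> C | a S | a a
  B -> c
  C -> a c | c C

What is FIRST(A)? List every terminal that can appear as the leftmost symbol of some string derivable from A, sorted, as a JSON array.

Compute FIRST by fixpoint:
pass 1:
  A via A→a S: +{a}
  B via B→c: +{c}
  C via C→a c: +{a}
  C via C→c C: +{c}
  S via S→a B: +{a}
  S via S→b: +{b}
  S via S→c C: +{c}
  FIRST(S)={a,b,c}  FIRST(A)={a}  FIRST(B)={c}  FIRST(C)={a,c}
pass 2:
  A via A→C: +{c}
  FIRST(S)={a,b,c}  FIRST(A)={a,c}  FIRST(B)={c}  FIRST(C)={a,c}
pass 3: (no change)
  FIRST(S)={a,b,c}  FIRST(A)={a,c}  FIRST(B)={c}  FIRST(C)={a,c}

FIRST(A) = ["a", "c"]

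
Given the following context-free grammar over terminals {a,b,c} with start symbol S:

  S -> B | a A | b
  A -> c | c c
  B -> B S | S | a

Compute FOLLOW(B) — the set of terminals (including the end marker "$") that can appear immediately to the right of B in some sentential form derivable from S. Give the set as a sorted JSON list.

Compute FIRST by fixpoint:
iter 1:
  A via A→c: +{c}
  B via B→a: +{a}
  S via S→B: +{a}
  S via S→b: +{b}
  FIRST(S)={a,b}  FIRST(A)={c}  FIRST(B)={a}
iter 2:
  B via B→S: +{b}
  FIRST(S)={a,b}  FIRST(A)={c}  FIRST(B)={a,b}
iter 3: — fixpoint
  FIRST(S)={a,b}  FIRST(A)={c}  FIRST(B)={a,b}

Compute FOLLOW by fixpoint:
initialize: $ ∈ FOLLOW(S)
[1]
  B→B S: FOLLOW(B) ⊇ FIRST(S) = {a,b}; new: +{a,b}
  B→B S: FOLLOW(S) ⊇ FOLLOW(B) ⊇ {a,b}; new: +{a,b}
  S→B: FOLLOW(B) ⊇ FOLLOW(S) ⊇ {$,a,b}; new: +{$}
  S→a A: FOLLOW(A) ⊇ FOLLOW(S) ⊇ {$,a,b}; new: +{$,a,b}
  FOLLOW[S]={$,a,b}  FOLLOW[A]={$,a,b}  FOLLOW[B]={$,a,b}
[2] (stable)
  FOLLOW[S]={$,a,b}  FOLLOW[A]={$,a,b}  FOLLOW[B]={$,a,b}

FOLLOW(B) = ["$", "a", "b"]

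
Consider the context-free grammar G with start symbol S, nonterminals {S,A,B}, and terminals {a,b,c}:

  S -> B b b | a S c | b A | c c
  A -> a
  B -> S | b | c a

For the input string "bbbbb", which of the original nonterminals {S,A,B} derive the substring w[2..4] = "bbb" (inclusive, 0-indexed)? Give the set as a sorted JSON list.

CNF form of G:
  S -> B X5 | T0 A | T1 X6 | T2 T2
  A -> a
  B -> B X3 | T0 A | T1 X4 | T2 T1 | T2 T2 | b
  T0 -> b
  T1 -> a
  T2 -> c
  X3 -> T0 T0
  X4 -> S T2
  X5 -> T0 T0
  X6 -> S T2

Fill CYK table bottom-up, restricted to cells inside w[2..4]:
  [2..2]={B,T0}  "b"  orig:{B}
  [3..3]={B,T0}  "b"  orig:{B}
  [4..4]={B,T0}  "b"  orig:{B}
  [2..3]={X3,X5}  "bb"  orig:{}
  [3..4]={X3,X5}  "bb"  orig:{}
  [2..4]={B,S}  "bbb"

Original NTs in T[2,4] deriving "bbb": ["B", "S"]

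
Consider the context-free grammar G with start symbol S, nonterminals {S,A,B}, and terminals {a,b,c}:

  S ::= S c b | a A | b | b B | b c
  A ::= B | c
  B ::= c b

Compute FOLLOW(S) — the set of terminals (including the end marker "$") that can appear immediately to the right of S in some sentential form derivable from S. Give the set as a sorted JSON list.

FIRST iteration:
[1]
  A via A→c: +{c}
  B via B→c b: +{c}
  S via S→a A: +{a}
  S via S→b: +{b}
  FIRST(S)={a,b}  FIRST(A)={c}  FIRST(B)={c}
[2] done
  FIRST(S)={a,b}  FIRST(A)={c}  FIRST(B)={c}

FOLLOW sets:
FOLLOW(S) := {$}
iter 1:
  S→S c b: FOLLOW(S) ⊇ FIRST(c) = {c}; new: +{c}
  S→a A: FOLLOW(A) ⊇ FOLLOW(S) ⊇ {$,c}; new: +{$,c}
  S→b B: FOLLOW(B) ⊇ FOLLOW(S) ⊇ {$,c}; new: +{$,c}
  FOLLOW(S)={$,c}  FOLLOW(A)={$,c}  FOLLOW(B)={$,c}
iter 2: (stable)
  FOLLOW(S)={$,c}  FOLLOW(A)={$,c}  FOLLOW(B)={$,c}

FOLLOW(S) = ["$", "c"]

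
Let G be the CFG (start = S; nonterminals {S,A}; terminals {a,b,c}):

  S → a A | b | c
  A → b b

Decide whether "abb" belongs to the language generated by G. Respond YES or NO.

CNF form of G:
  S -> T1 A | b | c
  A -> T0 T0
  T0 -> b
  T1 -> a

CYK fill:
  T[0,0] 'a' = {T1}  orig:{}
  T[1,1] 'b' = {S,T0}  orig:{S}
  T[2,2] 'b' = {S,T0}  orig:{S}
  T[0,1] 'ab' = ∅
  T[1,2] 'bb' = {A}
  T[0,2] 'abb' = {S}

S ∈ T[0,2] ⇒ YES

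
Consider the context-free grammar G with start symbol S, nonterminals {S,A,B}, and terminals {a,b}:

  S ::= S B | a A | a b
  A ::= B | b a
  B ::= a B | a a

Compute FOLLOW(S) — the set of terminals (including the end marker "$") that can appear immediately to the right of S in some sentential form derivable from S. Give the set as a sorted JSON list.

FIRST sets, iterate to fixpoint:
pass 1:
  A via A→b a: +{b}
  B via B→a B: +{a}
  S via S→a A: +{a}
  S: {a}  A: {b}  B: {a}
pass 2:
  A via A→B: +{a}
  S: {a}  A: {a,b}  B: {a}
pass 3: done
  S: {a}  A: {a,b}  B: {a}

FOLLOW iteration:
seed FOLLOW(S) with $
pass 1:
  S→S B: FOLLOW(S) ⊇ FIRST(B) = {a}; new: +{a}
  S→S B: FOLLOW(B) ⊇ FOLLOW(S) ⊇ {$,a}; new: +{$,a}
  S→a A: FOLLOW(A) ⊇ FOLLOW(S) ⊇ {$,a}; new: +{$,a}
  FOLLOW[S]={$,a}  FOLLOW[A]={$,a}  FOLLOW[B]={$,a}
pass 2: (stable)
  FOLLOW[S]={$,a}  FOLLOW[A]={$,a}  FOLLOW[B]={$,a}

FOLLOW(S) = ["$", "a"]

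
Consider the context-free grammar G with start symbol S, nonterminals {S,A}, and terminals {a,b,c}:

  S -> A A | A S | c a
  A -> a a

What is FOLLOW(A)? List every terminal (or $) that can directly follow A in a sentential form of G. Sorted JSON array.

FIRST iteration:
[1]
  A via A→a a: +{a}
  S via S→A A: +{a}
  S via S→c a: +{c}
  FIRST[S]={a,c}  FIRST[A]={a}
[2] (no change)
  FIRST[S]={a,c}  FIRST[A]={a}

FOLLOW sets:
seed FOLLOW(S) with $
[1]
  S→A A: FOLLOW(A) ⊇ FIRST(A) = {a}; new: +{a}
  S→A A: FOLLOW(A) ⊇ FOLLOW(S) ⊇ {$}; new: +{$}
  S→A S: FOLLOW(A) ⊇ FIRST(S) = {a,c}; new: +{c}
  FOLLOW(S)={$}  FOLLOW(A)={$,a,c}
[2] (stable)
  FOLLOW(S)={$}  FOLLOW(A)={$,a,c}

FOLLOW(A) = ["$", "a", "c"]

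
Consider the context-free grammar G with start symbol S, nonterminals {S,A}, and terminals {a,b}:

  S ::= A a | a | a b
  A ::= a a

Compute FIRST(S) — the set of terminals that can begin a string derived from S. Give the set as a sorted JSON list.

FIRST iteration:
round 1:
  A via A→a a: +{a}
  S via S→A a: +{a}
  S: {a}  A: {a}
round 2: (stable)
  S: {a}  A: {a}

FIRST(S) = ["a"]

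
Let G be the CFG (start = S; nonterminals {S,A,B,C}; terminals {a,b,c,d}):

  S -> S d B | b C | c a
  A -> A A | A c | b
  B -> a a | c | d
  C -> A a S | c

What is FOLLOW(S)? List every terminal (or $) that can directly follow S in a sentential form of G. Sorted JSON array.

FIRST sets, iterate to fixpoint:
iter 1:
  A via A→b: +{b}
  B via B→a a: +{a}
  B via B→c: +{c}
  B via B→d: +{d}
  C via C→A a S: +{b}
  C via C→c: +{c}
  S via S→b C: +{b}
  S via S→c a: +{c}
  S: {b,c}  A: {b}  B: {a,c,d}  C: {b,c}
iter 2: — fixpoint
  S: {b,c}  A: {b}  B: {a,c,d}  C: {b,c}

FOLLOW iteration:
initialize: $ ∈ FOLLOW(S)
iter 1:
  A→A A: FOLLOW(A) ⊇ FIRST(A) = {b}; new: +{b}
  A→A c: FOLLOW(A) ⊇ FIRST(c) = {c}; new: +{c}
  C→A a S: FOLLOW(A) ⊇ FIRST(a) = {a}; new: +{a}
  S→S d B: FOLLOW(S) ⊇ FIRST(d) = {d}; new: +{d}
  S→S d B: FOLLOW(B) ⊇ FOLLOW(S) ⊇ {$,d}; new: +{$,d}
  S→b C: FOLLOW(C) ⊇ FOLLOW(S) ⊇ {$,d}; new: +{$,d}
  FOLLOW(S)={$,d}  FOLLOW(A)={a,b,c}  FOLLOW(B)={$,d}  FOLLOW(C)={$,d}
iter 2: (no change)
  FOLLOW(S)={$,d}  FOLLOW(A)={a,b,c}  FOLLOW(B)={$,d}  FOLLOW(C)={$,d}

FOLLOW(S) = ["$", "d"]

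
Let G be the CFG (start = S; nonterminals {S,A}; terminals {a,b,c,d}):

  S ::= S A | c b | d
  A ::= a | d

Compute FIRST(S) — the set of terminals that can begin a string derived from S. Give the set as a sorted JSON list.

FIRST sets, iterate to fixpoint:
pass 1:
  A via A→a: +{a}
  A via A→d: +{d}
  S via S→c b: +{c}
  S via S→d: +{d}
  S: {c,d}  A: {a,d}
pass 2: (stable)
  S: {c,d}  A: {a,d}

FIRST(S) = ["c", "d"]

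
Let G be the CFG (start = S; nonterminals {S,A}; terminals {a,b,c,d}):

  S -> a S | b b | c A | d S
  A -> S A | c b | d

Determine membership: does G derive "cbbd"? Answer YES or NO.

Convert to CNF:
  S -> T0 A | T1 T1 | T2 S | T3 S
  A -> S A | T0 T1 | d
  T0 -> c
  T1 -> b
  T2 -> a
  T3 -> d

CYK fill:
  [0..0]={T0}  "c"  orig:{}
  [1..1]={T1}  "b"  orig:{}
  [2..2]={T1}  "b"  orig:{}
  [3..3]={A,T3}  "d"  orig:{A}
  [0..1]={A}  "cb"
  [1..2]={S}  "bb"
  [2..3]=∅  "bd"
  [0..2]=∅  "cbb"
  [1..3]={A}  "bbd"
  [0..3]={S}  "cbbd"

S ∈ T[0,3] ⇒ YES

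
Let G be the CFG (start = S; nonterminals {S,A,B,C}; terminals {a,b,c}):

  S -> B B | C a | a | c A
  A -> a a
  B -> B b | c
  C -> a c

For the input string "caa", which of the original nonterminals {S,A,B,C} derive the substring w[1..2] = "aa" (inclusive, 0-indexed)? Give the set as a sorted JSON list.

Convert to CNF:
  S -> B B | C T0 | T2 A | a
  A -> T0 T0
  B -> B T1 | c
  C -> T0 T2
  T0 -> a
  T1 -> b
  T2 -> c

Fill CYK table bottom-up — only the sub-triangle for w[1..2]:
  T[1,1] 'a' = {S,T0}  orig:{S}
  T[2,2] 'a' = {S,T0}  orig:{S}
  T[1,2] 'aa' = {A}

Original NTs in T[1,2] deriving "aa": ["A"]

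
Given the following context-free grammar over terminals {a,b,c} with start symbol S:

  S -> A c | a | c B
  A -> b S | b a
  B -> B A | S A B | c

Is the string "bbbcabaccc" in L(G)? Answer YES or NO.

Convert to CNF:
  S -> A T2 | T2 B | a
  A -> T0 S | T0 T1
  B -> B A | S X3 | c
  T0 -> b
  T1 -> a
  T2 -> c
  X3 -> A B

CYK table (by increasing span):
  cell(0,0) b: {T0}  orig:{}
  cell(1,1) b: {T0}  orig:{}
  cell(2,2) b: {T0}  orig:{}
  cell(3,3) c: {B,T2}  orig:{B}
  cell(4,4) a: {S,T1}  orig:{S}
  cell(5,5) b: {T0}  orig:{}
  cell(6,6) a: {S,T1}  orig:{S}
  cell(7,7) c: {B,T2}  orig:{B}
  cell(8,8) c: {B,T2}  orig:{B}
  cell(9,9) c: {B,T2}  orig:{B}
  cell(0,1) bb: ∅
  cell(1,2) bb: ∅
  cell(2,3) bc: ∅
  cell(3,4) ca: ∅
  cell(4,5) ab: ∅
  cell(5,6) ba: {A}
  cell(6,7) ac: ∅
  cell(7,8) cc: {S}
  cell(8,9) cc: {S}
  cell(0,2) bbb: ∅
  cell(1,3) bbc: ∅
  cell(2,4) bca: ∅
  cell(3,5) cab: ∅
  cell(4,6) aba: ∅
  cell(5,7) bac: {S,X3}  orig:{S}
  cell(6,8) acc: ∅
  cell(7,9) ccc: ∅
  cell(0,3) bbbc: ∅
  cell(1,4) bbca: ∅
  cell(2,5) bcab: ∅
  cell(3,6) caba: ∅
  cell(4,7) abac: {B}
  cell(5,8) bacc: ∅
  cell(6,9) accc: ∅
  cell(0,4) bbbca: ∅
  cell(1,5) bbcab: ∅
  cell(2,6) bcaba: ∅
  cell(3,7) cabac: {S}
  cell(4,8) abacc: ∅
  cell(5,9) baccc: ∅
  cell(0,5) bbbcab: ∅
  cell(1,6) bbcaba: ∅
  cell(2,7) bcabac: {A}
  cell(3,8) cabacc: ∅
  cell(4,9) abaccc: ∅
  cell(0,6) bbbcaba: ∅
  cell(1,7) bbcabac: ∅
  cell(2,8) bcabacc: {S,X3}  orig:{S}
  cell(3,9) cabaccc: ∅
  cell(0,7) bbbcabac: ∅
  cell(1,8) bbcabacc: {A}
  cell(2,9) bcabaccc: ∅
  cell(0,8) bbbcabacc: ∅
  cell(1,9) bbcabaccc: {S,X3}  orig:{S}
  cell(0,9) bbbcabaccc: {A}

S ∉ T[0,9] ⇒ NO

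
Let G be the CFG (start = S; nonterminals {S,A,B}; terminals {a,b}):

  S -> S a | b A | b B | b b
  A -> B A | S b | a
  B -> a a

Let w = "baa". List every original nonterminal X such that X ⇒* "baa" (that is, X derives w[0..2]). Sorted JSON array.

CNF form of G:
  S -> S T1 | T0 A | T0 B | T0 T0
  A -> B A | S T0 | a
  B -> T1 T1
  T0 -> b
  T1 -> a

CYK fill — only the sub-triangle for w[0..2]:
  cell(0,0) b: {T0}  orig:{}
  cell(1,1) a: {A,T1}  orig:{A}
  cell(2,2) a: {A,T1}  orig:{A}
  cell(0,1) ba: {S}
  cell(1,2) aa: {B}
  cell(0,2) baa: {S}

Original NTs in T[0,2] deriving "baa": ["S"]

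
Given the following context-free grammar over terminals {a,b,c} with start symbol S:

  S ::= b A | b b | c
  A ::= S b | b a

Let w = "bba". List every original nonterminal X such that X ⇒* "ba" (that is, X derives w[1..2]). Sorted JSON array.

Convert to CNF:
  S -> T0 A | T0 T0 | c
  A -> S T0 | T0 T1
  T0 -> b
  T1 -> a

Fill CYK table bottom-up (cells [i..j] with 1 ≤ i ≤ j ≤ 2 only):
  cell(1,1) b: {T0}  orig:{}
  cell(2,2) a: {T1}  orig:{}
  cell(1,2) ba: {A}

Original NTs in T[1,2] deriving "ba": ["A"]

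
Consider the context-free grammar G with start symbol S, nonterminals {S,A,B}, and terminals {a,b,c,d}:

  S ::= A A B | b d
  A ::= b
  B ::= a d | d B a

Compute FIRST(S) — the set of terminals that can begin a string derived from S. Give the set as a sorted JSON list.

FIRST sets, iterate to fixpoint:
pass 1:
  A via A→b: +{b}
  B via B→a d: +{a}
  B via B→d B a: +{d}
  S via S→A A B: +{b}
  FIRST[S]={b}  FIRST[A]={b}  FIRST[B]={a,d}
pass 2: — fixpoint
  FIRST[S]={b}  FIRST[A]={b}  FIRST[B]={a,d}

FIRST(S) = ["b"]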